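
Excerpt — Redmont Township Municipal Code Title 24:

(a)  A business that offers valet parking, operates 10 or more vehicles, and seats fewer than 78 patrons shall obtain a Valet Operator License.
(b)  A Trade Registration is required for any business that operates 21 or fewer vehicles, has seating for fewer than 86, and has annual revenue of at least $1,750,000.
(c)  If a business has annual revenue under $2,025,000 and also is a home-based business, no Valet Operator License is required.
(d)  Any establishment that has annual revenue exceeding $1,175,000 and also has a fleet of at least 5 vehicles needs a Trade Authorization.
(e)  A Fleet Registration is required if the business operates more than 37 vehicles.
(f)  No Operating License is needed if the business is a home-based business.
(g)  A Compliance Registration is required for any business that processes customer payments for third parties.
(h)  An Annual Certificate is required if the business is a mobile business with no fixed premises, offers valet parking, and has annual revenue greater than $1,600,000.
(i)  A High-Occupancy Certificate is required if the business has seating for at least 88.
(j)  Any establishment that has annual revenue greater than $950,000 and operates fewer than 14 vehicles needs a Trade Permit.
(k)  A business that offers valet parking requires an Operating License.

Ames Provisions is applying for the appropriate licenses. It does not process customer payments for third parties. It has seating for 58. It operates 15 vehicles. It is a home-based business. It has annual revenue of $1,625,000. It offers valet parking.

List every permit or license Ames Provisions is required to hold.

Trade Authorization

(a) offers valet parking; vehicles 15 ≥ 10; seating 58 < 78 → Valet Operator License required.
(b) vehicles 15 ≤ 21; seating 58 < 86; revenue $1,625,000 < $1,750,000 → Trade Registration not required.
(c) revenue $1,625,000 < $2,025,000; is a home-based business → exempt from Valet Operator License.
(d) revenue $1,625,000 > $1,175,000; vehicles 15 ≥ 5 → Trade Authorization required.
(e) vehicles 15 ≤ 37 → Fleet Registration not required.
(f) is a home-based business → exempt from Operating License.
(g) does not process customer payments for third parties → Compliance Registration not required.
(h) is a home-based business (not: is a mobile business with no fixed premises); offers valet parking; revenue $1,625,000 > $1,600,000 → Annual Certificate not required.
(i) seating 58 < 88 → High-Occupancy Certificate not required.
(j) revenue $1,625,000 > $950,000; vehicles 15 ≥ 14 → Trade Permit not required.
(k) offers valet parking → Operating License required.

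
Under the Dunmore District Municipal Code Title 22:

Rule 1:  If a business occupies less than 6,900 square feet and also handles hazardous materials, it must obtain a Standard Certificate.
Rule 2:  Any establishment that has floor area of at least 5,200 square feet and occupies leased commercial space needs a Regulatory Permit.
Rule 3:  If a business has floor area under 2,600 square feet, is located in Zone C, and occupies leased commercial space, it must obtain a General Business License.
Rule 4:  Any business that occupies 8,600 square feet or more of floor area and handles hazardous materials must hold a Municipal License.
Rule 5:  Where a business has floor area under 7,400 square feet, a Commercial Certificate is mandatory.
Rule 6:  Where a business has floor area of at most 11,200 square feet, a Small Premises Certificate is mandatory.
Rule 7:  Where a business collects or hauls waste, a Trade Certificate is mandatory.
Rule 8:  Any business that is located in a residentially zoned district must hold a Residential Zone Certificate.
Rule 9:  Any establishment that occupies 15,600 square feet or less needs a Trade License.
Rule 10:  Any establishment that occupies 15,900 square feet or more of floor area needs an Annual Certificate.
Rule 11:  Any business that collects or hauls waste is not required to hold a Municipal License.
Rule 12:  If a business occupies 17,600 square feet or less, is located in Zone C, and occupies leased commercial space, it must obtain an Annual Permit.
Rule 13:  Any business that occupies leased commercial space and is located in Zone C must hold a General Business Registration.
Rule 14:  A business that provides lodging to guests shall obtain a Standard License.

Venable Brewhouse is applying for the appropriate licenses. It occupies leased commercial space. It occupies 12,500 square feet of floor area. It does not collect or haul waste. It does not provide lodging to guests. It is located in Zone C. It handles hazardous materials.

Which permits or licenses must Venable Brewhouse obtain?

Annual Permit, General Business Registration, Municipal License, Regulatory Permit, Trade License

Rule 1: floor area 12,500 square feet ≥ 6,900 square feet; handles hazardous materials → Standard Certificate not required.
Rule 2: floor area 12,500 square feet ≥ 5,200 square feet; occupies leased commercial space → Regulatory Permit required.
Rule 3: floor area 12,500 square feet ≥ 2,600 square feet; is located in Zone C; occupies leased commercial space → General Business License not required.
Rule 4: floor area 12,500 square feet ≥ 8,600 square feet; handles hazardous materials → Municipal License required.
Rule 5: floor area 12,500 square feet ≥ 7,400 square feet → Commercial Certificate not required.
Rule 6: floor area 12,500 square feet > 11,200 square feet → Small Premises Certificate not required.
Rule 7: does not collect or haul waste → Trade Certificate not required.
Rule 8: is located in Zone C (not: is located in a residentially zoned district) → Residential Zone Certificate not required.
Rule 9: floor area 12,500 square feet ≤ 15,600 square feet → Trade License required.
Rule 10: floor area 12,500 square feet < 15,900 square feet → Annual Certificate not required.
Rule 11: does not collect or haul waste → Municipal License exemption does not apply.
Rule 12: floor area 12,500 square feet ≤ 17,600 square feet; is located in Zone C; occupies leased commercial space → Annual Permit required.
Rule 13: occupies leased commercial space; is located in Zone C → General Business Registration required.
Rule 14: does not provide lodging to guests → Standard License not required.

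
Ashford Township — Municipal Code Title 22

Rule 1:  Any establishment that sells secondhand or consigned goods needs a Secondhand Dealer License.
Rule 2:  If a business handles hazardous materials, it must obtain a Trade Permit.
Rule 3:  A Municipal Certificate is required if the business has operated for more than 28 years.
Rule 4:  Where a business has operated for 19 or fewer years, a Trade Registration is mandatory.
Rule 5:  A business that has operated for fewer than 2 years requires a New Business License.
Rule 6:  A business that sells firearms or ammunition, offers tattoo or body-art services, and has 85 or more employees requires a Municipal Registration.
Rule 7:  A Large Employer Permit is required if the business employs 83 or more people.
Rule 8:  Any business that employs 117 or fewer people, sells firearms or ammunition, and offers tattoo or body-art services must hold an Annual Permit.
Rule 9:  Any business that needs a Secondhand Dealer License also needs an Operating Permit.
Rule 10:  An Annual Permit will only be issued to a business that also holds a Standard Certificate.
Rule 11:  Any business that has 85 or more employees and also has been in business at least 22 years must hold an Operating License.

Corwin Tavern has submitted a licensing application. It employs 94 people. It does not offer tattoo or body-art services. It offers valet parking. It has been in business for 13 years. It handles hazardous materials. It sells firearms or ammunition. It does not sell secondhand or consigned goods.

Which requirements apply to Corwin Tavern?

Rule 1: does not sell secondhand or consigned goods → Secondhand Dealer License not required.
Rule 2: handles hazardous materials → Trade Permit required.
Rule 3: years in business 13 ≤ 28 → Municipal Certificate not required.
Rule 4: years in business 13 ≤ 19 → Trade Registration required.
Rule 5: years in business 13 ≥ 2 → New Business License not required.
Rule 6: sells firearms or ammunition; does not offer tattoo or body-art services; employees 94 ≥ 85 → Municipal Registration not required.
Rule 7: employees 94 ≥ 83 → Large Employer Permit required.
Rule 8: employees 94 ≤ 117; sells firearms or ammunition; does not offer tattoo or body-art services → Annual Permit not required.
Rule 9: Secondhand Dealer License is not required → no effect.
Rule 10: Annual Permit is not required → no effect.
Rule 11: employees 94 ≥ 85; years in business 13 < 22 → Operating License not required.

Large Employer Permit, Trade Permit, Trade Registration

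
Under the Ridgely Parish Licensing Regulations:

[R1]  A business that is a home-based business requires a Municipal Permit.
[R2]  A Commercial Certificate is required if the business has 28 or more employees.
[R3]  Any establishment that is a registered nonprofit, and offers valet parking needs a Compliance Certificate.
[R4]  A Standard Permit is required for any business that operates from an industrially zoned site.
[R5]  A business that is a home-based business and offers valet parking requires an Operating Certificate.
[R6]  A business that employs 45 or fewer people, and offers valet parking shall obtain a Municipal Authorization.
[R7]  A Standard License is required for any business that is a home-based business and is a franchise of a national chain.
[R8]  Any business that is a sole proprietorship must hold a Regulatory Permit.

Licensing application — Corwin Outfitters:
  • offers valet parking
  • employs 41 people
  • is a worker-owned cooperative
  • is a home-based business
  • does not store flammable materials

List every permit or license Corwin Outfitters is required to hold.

Commercial Certificate, Municipal Authorization, Municipal Permit, Operating Certificate

[R1] is a home-based business → Municipal Permit required.
[R2] employees 41 ≥ 28 → Commercial Certificate required.
[R3] is a worker-owned cooperative (not: is a registered nonprofit); offers valet parking → Compliance Certificate not required.
[R4] is a home-based business (not: operates from an industrially zoned site) → Standard Permit not required.
[R5] is a home-based business; offers valet parking → Operating Certificate required.
[R6] employees 41 ≤ 45; offers valet parking → Municipal Authorization required.
[R7] is a home-based business; is a worker-owned cooperative (not: is a franchise of a national chain) → Standard License not required.
[R8] is a worker-owned cooperative (not: is a sole proprietorship) → Regulatory Permit not required.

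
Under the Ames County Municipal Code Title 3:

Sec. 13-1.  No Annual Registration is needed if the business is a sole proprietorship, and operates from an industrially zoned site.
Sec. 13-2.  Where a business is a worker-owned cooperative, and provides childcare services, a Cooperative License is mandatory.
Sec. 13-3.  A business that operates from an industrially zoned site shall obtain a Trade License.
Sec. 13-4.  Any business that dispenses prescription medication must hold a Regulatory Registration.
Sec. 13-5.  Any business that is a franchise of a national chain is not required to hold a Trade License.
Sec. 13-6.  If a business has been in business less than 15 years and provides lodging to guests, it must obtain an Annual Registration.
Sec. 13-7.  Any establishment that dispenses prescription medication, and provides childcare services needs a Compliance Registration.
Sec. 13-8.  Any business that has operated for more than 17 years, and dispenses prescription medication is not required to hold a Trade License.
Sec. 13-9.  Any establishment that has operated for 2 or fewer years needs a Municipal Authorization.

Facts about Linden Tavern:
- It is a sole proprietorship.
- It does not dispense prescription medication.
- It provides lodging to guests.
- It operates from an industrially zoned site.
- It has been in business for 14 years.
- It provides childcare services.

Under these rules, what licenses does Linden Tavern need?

Trade License

Sec. 13-1. is a sole proprietorship; operates from an industrially zoned site → exempt from Annual Registration.
Sec. 13-2. is a sole proprietorship (not: is a worker-owned cooperative); provides childcare services → Cooperative License not required.
Sec. 13-3. operates from an industrially zoned site → Trade License required.
Sec. 13-4. does not dispense prescription medication → Regulatory Registration not required.
Sec. 13-5. is a sole proprietorship (not: is a franchise of a national chain) → Trade License exemption does not apply.
Sec. 13-6. years in business 14 < 15; provides lodging to guests → Annual Registration required.
Sec. 13-7. does not dispense prescription medication; provides childcare services → Compliance Registration not required.
Sec. 13-8. years in business 14 ≤ 17; does not dispense prescription medication → Trade License exemption does not apply.
Sec. 13-9. years in business 14 > 2 → Municipal Authorization not required.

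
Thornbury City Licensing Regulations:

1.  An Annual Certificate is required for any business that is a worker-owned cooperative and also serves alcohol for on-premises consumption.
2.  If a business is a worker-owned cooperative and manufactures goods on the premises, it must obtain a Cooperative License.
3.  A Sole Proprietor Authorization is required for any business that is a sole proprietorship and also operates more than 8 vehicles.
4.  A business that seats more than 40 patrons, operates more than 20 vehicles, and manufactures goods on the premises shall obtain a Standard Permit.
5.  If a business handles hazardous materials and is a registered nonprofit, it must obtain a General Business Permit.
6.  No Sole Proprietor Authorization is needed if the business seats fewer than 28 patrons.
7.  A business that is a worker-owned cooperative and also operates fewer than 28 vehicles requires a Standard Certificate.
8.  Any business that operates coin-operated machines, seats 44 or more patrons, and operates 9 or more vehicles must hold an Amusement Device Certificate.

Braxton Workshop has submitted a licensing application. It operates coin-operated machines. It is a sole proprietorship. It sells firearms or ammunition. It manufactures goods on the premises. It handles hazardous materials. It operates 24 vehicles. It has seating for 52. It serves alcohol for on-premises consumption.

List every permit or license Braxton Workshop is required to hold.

Amusement Device Certificate, Sole Proprietor Authorization, Standard Permit

1. is a sole proprietorship (not: is a worker-owned cooperative); serves alcohol for on-premises consumption → Annual Certificate not required.
2. is a sole proprietorship (not: is a worker-owned cooperative); manufactures goods on the premises → Cooperative License not required.
3. is a sole proprietorship; vehicles 24 > 8 → Sole Proprietor Authorization required.
4. seating 52 > 40; vehicles 24 > 20; manufactures goods on the premises → Standard Permit required.
5. handles hazardous materials; is a sole proprietorship (not: is a registered nonprofit) → General Business Permit not required.
6. seating 52 ≥ 28 → Sole Proprietor Authorization exemption does not apply.
7. is a sole proprietorship (not: is a worker-owned cooperative); vehicles 24 < 28 → Standard Certificate not required.
8. operates coin-operated machines; seating 52 ≥ 44; vehicles 24 ≥ 9 → Amusement Device Certificate required.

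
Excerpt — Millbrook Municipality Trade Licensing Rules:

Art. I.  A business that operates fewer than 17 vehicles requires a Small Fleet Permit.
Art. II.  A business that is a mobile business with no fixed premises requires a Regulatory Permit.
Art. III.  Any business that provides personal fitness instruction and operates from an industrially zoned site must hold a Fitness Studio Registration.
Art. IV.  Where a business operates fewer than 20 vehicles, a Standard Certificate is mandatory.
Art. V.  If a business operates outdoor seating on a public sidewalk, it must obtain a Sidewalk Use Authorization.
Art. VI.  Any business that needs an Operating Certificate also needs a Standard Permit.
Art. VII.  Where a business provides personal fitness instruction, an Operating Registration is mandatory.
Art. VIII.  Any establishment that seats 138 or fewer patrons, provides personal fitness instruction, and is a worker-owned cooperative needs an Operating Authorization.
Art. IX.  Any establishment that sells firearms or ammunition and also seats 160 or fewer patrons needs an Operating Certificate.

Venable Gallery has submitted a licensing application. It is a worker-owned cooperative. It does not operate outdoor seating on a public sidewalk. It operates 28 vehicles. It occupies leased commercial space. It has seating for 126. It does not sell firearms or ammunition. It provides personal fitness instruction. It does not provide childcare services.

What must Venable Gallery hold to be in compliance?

Art. I. vehicles 28 ≥ 17 → Small Fleet Permit not required.
Art. II. occupies leased commercial space (not: is a mobile business with no fixed premises) → Regulatory Permit not required.
Art. III. provides personal fitness instruction; occupies leased commercial space (not: operates from an industrially zoned site) → Fitness Studio Registration not required.
Art. IV. vehicles 28 ≥ 20 → Standard Certificate not required.
Art. V. does not operate outdoor seating on a public sidewalk → Sidewalk Use Authorization not required.
Art. VI. Operating Certificate is not required → no effect.
Art. VII. provides personal fitness instruction → Operating Registration required.
Art. VIII. seating 126 ≤ 138; provides personal fitness instruction; is a worker-owned cooperative → Operating Authorization required.
Art. IX. does not sell firearms or ammunition; seating 126 ≤ 160 → Operating Certificate not required.

Operating Authorization, Operating Registration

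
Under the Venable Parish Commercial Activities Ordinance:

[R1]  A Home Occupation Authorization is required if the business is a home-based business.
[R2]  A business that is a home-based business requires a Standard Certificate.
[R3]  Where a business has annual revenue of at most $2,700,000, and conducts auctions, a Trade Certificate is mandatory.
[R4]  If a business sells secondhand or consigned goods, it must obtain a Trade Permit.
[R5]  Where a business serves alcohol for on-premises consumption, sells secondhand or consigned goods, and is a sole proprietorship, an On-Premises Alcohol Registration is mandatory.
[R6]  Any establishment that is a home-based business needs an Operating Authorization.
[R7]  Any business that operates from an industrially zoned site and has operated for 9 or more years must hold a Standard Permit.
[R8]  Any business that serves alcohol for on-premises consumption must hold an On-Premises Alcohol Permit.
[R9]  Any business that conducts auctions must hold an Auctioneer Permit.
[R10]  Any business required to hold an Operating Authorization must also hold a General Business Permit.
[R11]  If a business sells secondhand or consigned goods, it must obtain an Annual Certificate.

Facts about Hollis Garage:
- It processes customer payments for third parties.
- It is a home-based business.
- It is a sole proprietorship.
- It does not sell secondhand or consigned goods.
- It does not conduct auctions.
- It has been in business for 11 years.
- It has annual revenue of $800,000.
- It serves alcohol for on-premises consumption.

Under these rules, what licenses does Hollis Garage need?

[R1] is a home-based business → Home Occupation Authorization required.
[R2] is a home-based business → Standard Certificate required.
[R3] revenue $800,000 ≤ $2,700,000; does not conduct auctions → Trade Certificate not required.
[R4] does not sell secondhand or consigned goods → Trade Permit not required.
[R5] serves alcohol for on-premises consumption; does not sell secondhand or consigned goods; is a sole proprietorship → On-Premises Alcohol Registration not required.
[R6] is a home-based business → Operating Authorization required.
[R7] is a home-based business (not: operates from an industrially zoned site); years in business 11 ≥ 9 → Standard Permit not required.
[R8] serves alcohol for on-premises consumption → On-Premises Alcohol Permit required.
[R9] does not conduct auctions → Auctioneer Permit not required.
[R10] Operating Authorization is required → General Business Permit also required.
[R11] does not sell secondhand or consigned goods → Annual Certificate not required.

General Business Permit, Home Occupation Authorization, On-Premises Alcohol Permit, Operating Authorization, Standard Certificate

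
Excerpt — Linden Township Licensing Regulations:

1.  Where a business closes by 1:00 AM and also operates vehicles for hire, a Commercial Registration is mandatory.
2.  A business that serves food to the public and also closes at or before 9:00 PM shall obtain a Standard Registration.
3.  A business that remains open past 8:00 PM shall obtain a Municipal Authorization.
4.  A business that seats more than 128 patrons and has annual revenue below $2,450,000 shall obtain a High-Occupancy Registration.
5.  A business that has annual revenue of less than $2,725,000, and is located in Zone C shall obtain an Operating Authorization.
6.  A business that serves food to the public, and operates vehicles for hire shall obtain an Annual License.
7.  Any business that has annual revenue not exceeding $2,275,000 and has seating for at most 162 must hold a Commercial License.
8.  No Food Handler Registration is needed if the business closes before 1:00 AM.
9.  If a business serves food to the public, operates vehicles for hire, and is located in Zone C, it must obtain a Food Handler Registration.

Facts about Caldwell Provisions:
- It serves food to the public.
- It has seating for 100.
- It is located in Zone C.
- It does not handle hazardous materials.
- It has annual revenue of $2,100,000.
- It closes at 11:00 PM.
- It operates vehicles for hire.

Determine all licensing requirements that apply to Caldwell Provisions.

Annual License, Commercial License, Commercial Registration, Municipal Authorization, Operating Authorization

1. closes 11:00 PM, at/before 1:00 AM; operates vehicles for hire → Commercial Registration required.
2. serves food to the public; closes 11:00 PM, after 9:00 PM → Standard Registration not required.
3. closes 11:00 PM, after 8:00 PM → Municipal Authorization required.
4. seating 100 ≤ 128; revenue $2,100,000 < $2,450,000 → High-Occupancy Registration not required.
5. revenue $2,100,000 < $2,725,000; is located in Zone C → Operating Authorization required.
6. serves food to the public; operates vehicles for hire → Annual License required.
7. revenue $2,100,000 ≤ $2,275,000; seating 100 ≤ 162 → Commercial License required.
8. closes 11:00 PM, at/before 1:00 AM → exempt from Food Handler Registration.
9. serves food to the public; operates vehicles for hire; is located in Zone C → Food Handler Registration required.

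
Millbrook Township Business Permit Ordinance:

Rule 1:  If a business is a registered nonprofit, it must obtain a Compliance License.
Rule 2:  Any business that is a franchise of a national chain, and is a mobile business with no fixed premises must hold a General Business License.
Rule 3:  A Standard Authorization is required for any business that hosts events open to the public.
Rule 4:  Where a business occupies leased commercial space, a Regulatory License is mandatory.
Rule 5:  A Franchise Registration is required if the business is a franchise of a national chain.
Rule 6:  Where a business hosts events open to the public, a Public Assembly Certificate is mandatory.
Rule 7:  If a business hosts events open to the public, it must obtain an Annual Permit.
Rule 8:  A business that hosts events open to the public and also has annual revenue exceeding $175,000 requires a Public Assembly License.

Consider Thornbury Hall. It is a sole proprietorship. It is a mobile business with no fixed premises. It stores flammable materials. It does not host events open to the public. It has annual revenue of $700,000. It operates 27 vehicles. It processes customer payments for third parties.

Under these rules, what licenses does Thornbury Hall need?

Rule 1: is a sole proprietorship (not: is a registered nonprofit) → Compliance License not required.
Rule 2: is a sole proprietorship (not: is a franchise of a national chain); is a mobile business with no fixed premises → General Business License not required.
Rule 3: does not host events open to the public → Standard Authorization not required.
Rule 4: is a mobile business with no fixed premises (not: occupies leased commercial space) → Regulatory License not required.
Rule 5: is a sole proprietorship (not: is a franchise of a national chain) → Franchise Registration not required.
Rule 6: does not host events open to the public → Public Assembly Certificate not required.
Rule 7: does not host events open to the public → Annual Permit not required.
Rule 8: does not host events open to the public; revenue $700,000 > $175,000 → Public Assembly License not required.

None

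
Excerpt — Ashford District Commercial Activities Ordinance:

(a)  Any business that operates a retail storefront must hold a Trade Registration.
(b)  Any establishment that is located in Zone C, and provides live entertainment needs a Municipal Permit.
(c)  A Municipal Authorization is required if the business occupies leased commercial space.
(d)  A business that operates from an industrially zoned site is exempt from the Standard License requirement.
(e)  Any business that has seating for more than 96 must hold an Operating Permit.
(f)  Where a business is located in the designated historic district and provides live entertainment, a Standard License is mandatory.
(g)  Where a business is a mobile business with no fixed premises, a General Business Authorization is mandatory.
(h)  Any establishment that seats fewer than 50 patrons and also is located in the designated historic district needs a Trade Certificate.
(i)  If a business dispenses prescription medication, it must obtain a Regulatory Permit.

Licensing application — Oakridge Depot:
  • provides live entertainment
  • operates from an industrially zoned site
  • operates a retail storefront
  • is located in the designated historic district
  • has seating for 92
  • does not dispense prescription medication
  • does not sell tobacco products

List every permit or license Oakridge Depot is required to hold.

(a) operates a retail storefront → Trade Registration required.
(b) is located in the designated historic district (not: is located in Zone C); provides live entertainment → Municipal Permit not required.
(c) operates from an industrially zoned site (not: occupies leased commercial space) → Municipal Authorization not required.
(d) operates from an industrially zoned site → exempt from Standard License.
(e) seating 92 ≤ 96 → Operating Permit not required.
(f) is located in the designated historic district; provides live entertainment → Standard License required.
(g) operates from an industrially zoned site (not: is a mobile business with no fixed premises) → General Business Authorization not required.
(h) seating 92 ≥ 50; is located in the designated historic district → Trade Certificate not required.
(i) does not dispense prescription medication → Regulatory Permit not required.

Trade Registration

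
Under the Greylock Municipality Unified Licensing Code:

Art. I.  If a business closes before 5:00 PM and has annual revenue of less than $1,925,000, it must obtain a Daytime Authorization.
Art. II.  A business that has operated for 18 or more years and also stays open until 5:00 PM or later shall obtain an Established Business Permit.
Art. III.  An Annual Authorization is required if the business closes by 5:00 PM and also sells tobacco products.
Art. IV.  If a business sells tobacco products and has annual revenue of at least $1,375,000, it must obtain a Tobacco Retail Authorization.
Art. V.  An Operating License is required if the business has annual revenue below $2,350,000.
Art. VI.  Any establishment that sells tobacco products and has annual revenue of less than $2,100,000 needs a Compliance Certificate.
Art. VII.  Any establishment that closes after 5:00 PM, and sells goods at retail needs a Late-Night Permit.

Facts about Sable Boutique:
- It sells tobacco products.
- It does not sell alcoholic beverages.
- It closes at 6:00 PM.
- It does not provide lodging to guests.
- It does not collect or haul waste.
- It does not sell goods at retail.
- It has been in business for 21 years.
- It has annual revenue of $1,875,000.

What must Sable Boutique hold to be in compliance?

Art. I. closes 6:00 PM, after 5:00 PM; revenue $1,875,000 < $1,925,000 → Daytime Authorization not required.
Art. II. years in business 21 ≥ 18; closes 6:00 PM, after 5:00 PM → Established Business Permit required.
Art. III. closes 6:00 PM, after 5:00 PM; sells tobacco products → Annual Authorization not required.
Art. IV. sells tobacco products; revenue $1,875,000 ≥ $1,375,000 → Tobacco Retail Authorization required.
Art. V. revenue $1,875,000 < $2,350,000 → Operating License required.
Art. VI. sells tobacco products; revenue $1,875,000 < $2,100,000 → Compliance Certificate required.
Art. VII. closes 6:00 PM, after 5:00 PM; does not sell goods at retail → Late-Night Permit not required.

Compliance Certificate, Established Business Permit, Operating License, Tobacco Retail Authorization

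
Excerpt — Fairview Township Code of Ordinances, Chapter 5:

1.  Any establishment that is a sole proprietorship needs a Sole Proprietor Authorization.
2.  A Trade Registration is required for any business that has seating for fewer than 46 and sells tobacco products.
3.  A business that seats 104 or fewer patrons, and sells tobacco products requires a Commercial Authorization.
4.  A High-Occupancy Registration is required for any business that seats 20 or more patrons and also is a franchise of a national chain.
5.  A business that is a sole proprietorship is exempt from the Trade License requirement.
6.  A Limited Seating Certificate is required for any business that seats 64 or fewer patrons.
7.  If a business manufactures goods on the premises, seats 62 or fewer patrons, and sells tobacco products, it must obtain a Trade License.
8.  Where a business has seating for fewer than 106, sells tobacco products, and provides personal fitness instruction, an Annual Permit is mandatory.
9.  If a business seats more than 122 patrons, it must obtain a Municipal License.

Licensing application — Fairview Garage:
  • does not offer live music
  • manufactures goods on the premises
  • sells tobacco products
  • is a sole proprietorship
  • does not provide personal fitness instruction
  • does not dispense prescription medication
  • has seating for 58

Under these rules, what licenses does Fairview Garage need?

Commercial Authorization, Limited Seating Certificate, Sole Proprietor Authorization

1. is a sole proprietorship → Sole Proprietor Authorization required.
2. seating 58 ≥ 46; sells tobacco products → Trade Registration not required.
3. seating 58 ≤ 104; sells tobacco products → Commercial Authorization required.
4. seating 58 ≥ 20; is a sole proprietorship (not: is a franchise of a national chain) → High-Occupancy Registration not required.
5. is a sole proprietorship → exempt from Trade License.
6. seating 58 ≤ 64 → Limited Seating Certificate required.
7. manufactures goods on the premises; seating 58 ≤ 62; sells tobacco products → Trade License required.
8. seating 58 < 106; sells tobacco products; does not provide personal fitness instruction → Annual Permit not required.
9. seating 58 ≤ 122 → Municipal License not required.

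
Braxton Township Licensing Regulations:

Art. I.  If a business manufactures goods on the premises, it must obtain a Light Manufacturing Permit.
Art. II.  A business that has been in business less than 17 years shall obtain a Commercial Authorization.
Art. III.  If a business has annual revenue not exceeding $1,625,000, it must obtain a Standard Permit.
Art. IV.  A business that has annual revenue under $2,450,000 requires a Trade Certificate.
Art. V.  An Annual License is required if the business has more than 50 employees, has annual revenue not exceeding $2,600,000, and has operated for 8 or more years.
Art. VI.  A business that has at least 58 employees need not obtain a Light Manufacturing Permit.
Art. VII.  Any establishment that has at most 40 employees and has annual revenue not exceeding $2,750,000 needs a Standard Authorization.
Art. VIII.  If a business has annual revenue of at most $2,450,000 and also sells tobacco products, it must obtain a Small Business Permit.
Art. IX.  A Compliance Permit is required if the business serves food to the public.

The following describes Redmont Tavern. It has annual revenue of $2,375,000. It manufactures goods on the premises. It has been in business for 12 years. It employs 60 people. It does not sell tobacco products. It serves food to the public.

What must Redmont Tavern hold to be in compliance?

Annual License, Commercial Authorization, Compliance Permit, Trade Certificate

Art. I. manufactures goods on the premises → Light Manufacturing Permit required.
Art. II. years in business 12 < 17 → Commercial Authorization required.
Art. III. revenue $2,375,000 > $1,625,000 → Standard Permit not required.
Art. IV. revenue $2,375,000 < $2,450,000 → Trade Certificate required.
Art. V. employees 60 > 50; revenue $2,375,000 ≤ $2,600,000; years in business 12 ≥ 8 → Annual License required.
Art. VI. employees 60 ≥ 58 → exempt from Light Manufacturing Permit.
Art. VII. employees 60 > 40; revenue $2,375,000 ≤ $2,750,000 → Standard Authorization not required.
Art. VIII. revenue $2,375,000 ≤ $2,450,000; does not sell tobacco products → Small Business Permit not required.
Art. IX. serves food to the public → Compliance Permit required.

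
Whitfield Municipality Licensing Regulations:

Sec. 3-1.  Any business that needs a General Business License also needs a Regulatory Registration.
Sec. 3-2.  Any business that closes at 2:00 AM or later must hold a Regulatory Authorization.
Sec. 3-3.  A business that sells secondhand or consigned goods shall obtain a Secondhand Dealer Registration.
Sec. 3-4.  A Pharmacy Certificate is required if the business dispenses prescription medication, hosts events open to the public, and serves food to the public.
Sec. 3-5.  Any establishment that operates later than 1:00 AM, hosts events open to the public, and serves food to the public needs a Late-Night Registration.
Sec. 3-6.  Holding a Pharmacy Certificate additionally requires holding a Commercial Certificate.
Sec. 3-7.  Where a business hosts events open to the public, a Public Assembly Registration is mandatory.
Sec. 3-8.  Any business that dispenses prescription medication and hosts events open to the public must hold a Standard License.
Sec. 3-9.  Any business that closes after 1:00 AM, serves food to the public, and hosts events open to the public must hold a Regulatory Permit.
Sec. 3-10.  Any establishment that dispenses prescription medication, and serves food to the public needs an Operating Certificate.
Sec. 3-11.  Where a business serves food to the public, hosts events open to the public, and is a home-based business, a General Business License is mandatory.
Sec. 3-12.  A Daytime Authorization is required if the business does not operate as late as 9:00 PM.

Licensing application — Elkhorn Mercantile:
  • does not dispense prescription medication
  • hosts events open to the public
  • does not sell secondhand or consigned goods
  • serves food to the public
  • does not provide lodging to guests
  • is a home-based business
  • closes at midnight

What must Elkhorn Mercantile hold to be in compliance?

General Business License, Public Assembly Registration, Regulatory Registration

Sec. 3-1. General Business License is required → Regulatory Registration also required.
Sec. 3-2. closes midnight, at/before 2:00 AM → Regulatory Authorization not required.
Sec. 3-3. does not sell secondhand or consigned goods → Secondhand Dealer Registration not required.
Sec. 3-4. does not dispense prescription medication; hosts events open to the public; serves food to the public → Pharmacy Certificate not required.
Sec. 3-5. closes midnight, at/before 1:00 AM; hosts events open to the public; serves food to the public → Late-Night Registration not required.
Sec. 3-6. Pharmacy Certificate is not required → no effect.
Sec. 3-7. hosts events open to the public → Public Assembly Registration required.
Sec. 3-8. does not dispense prescription medication; hosts events open to the public → Standard License not required.
Sec. 3-9. closes midnight, at/before 1:00 AM; serves food to the public; hosts events open to the public → Regulatory Permit not required.
Sec. 3-10. does not dispense prescription medication; serves food to the public → Operating Certificate not required.
Sec. 3-11. serves food to the public; hosts events open to the public; is a home-based business → General Business License required.
Sec. 3-12. closes midnight, after 9:00 PM → Daytime Authorization not required.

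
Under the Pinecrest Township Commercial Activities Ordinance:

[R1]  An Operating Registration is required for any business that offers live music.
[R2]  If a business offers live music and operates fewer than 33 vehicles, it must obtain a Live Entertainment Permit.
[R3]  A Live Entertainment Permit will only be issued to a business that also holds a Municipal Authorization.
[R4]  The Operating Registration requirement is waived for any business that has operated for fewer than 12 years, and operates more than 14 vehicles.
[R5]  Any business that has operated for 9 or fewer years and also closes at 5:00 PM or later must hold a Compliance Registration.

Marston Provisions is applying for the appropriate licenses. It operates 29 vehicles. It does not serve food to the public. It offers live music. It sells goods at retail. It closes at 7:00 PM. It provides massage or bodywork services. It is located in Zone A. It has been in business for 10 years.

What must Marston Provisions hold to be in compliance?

Live Entertainment Permit, Municipal Authorization

[R1] offers live music → Operating Registration required.
[R2] offers live music; vehicles 29 < 33 → Live Entertainment Permit required.
[R3] Live Entertainment Permit is required → Municipal Authorization also required.
[R4] years in business 10 < 12; vehicles 29 > 14 → exempt from Operating Registration.
[R5] years in business 10 > 9; closes 7:00 PM, after 5:00 PM → Compliance Registration not required.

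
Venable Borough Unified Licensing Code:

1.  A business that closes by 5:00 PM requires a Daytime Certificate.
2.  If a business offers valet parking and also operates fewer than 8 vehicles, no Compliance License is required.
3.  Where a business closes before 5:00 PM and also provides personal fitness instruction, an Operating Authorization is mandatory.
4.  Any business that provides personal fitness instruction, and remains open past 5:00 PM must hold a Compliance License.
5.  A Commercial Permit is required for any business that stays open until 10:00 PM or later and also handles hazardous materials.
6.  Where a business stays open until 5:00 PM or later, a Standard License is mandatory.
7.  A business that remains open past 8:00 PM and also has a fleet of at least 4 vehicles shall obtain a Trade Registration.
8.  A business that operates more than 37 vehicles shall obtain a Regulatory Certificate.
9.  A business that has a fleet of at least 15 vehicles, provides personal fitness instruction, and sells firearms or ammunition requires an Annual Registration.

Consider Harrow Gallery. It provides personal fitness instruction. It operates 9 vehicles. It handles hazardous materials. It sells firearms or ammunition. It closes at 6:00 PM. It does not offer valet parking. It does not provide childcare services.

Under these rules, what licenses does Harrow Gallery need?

1. closes 6:00 PM, after 5:00 PM → Daytime Certificate not required.
2. does not offer valet parking; vehicles 9 ≥ 8 → Compliance License exemption does not apply.
3. closes 6:00 PM, after 5:00 PM; provides personal fitness instruction → Operating Authorization not required.
4. provides personal fitness instruction; closes 6:00 PM, after 5:00 PM → Compliance License required.
5. closes 6:00 PM, at/before 10:00 PM; handles hazardous materials → Commercial Permit not required.
6. closes 6:00 PM, after 5:00 PM → Standard License required.
7. closes 6:00 PM, at/before 8:00 PM; vehicles 9 ≥ 4 → Trade Registration not required.
8. vehicles 9 ≤ 37 → Regulatory Certificate not required.
9. vehicles 9 < 15; provides personal fitness instruction; sells firearms or ammunition → Annual Registration not required.

Compliance License, Standard License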